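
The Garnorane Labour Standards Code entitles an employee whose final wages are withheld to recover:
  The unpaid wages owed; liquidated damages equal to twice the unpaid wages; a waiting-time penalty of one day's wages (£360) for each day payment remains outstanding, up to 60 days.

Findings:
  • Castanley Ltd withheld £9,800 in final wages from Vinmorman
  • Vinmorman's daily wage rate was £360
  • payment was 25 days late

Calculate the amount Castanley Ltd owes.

£38,400

Doubled: 2 × £9,800 = £19,600
Penalty days: min(25, 60) = 25
Waiting-time penalty: 25 × £360 = £9,000
Total award: £9,800 + £19,600 + £9,000 = £38,400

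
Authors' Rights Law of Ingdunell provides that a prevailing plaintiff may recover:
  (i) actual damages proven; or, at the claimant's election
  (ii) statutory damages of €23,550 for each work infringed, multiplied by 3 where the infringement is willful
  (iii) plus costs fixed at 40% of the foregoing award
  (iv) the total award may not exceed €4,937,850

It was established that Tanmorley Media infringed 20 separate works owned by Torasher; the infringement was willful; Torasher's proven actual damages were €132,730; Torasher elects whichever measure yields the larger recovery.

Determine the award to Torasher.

€1,978,200

Statutory damages: 20 × €23,550 = €471,000
Trebled: 3 × €471,000 = €1,413,000
Greater of actual damages (€132,730) or enhanced statutory damages (€1,413,000): €1,413,000
Costs: 40% of €1,413,000 = €565,200
Award plus costs: €1,413,000 + €565,200 = €1,978,200
Cap at €4,937,850: €1,978,200 is within the cap, no reduction.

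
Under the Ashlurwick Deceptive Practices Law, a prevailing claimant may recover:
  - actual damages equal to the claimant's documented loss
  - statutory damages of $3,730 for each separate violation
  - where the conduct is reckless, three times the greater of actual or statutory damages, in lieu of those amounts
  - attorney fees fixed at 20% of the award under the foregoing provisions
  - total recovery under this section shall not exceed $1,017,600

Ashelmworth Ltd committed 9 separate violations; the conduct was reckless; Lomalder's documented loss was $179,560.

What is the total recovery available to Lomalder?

$646,416

Statutory damages: 9 × $3,730 = $33,570
Greater of actual damages ($179,560) or statutory damages ($33,570): $179,560
Trebled: 3 × $179,560 = $538,680
Attorney fees: 20% of $538,680 = $107,736
Total before cap: $538,680 + $107,736 = $646,416
Cap at $1,017,600: $646,416 is within the cap, no reduction.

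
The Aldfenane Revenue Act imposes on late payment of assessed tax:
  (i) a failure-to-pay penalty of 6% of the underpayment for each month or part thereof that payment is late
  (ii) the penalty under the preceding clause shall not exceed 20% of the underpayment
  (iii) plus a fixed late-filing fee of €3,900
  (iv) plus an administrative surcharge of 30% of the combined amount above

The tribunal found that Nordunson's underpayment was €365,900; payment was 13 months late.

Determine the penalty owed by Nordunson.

Accrued rate: 6% × 13 = 78%, capped at 20% → 20%
Failure-to-pay penalty: 20% of €365,900 = €73,180
Penalty before surcharge: €73,180 + €3,900 = €77,080
Administrative surcharge: 30% of €77,080 = €23,124
Total penalty: €77,080 + €23,124 = €100,204

€100,204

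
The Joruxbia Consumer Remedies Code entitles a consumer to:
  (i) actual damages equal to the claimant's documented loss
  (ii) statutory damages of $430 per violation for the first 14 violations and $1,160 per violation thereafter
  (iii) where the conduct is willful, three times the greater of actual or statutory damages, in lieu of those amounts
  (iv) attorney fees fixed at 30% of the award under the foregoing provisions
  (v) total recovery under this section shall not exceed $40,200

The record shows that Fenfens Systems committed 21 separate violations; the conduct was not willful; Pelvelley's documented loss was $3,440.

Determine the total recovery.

$22,854

First 14 violations: 14 × $430 = $6,020
Remaining violations: (21 − 14) × $1,160 = $8,120
Statutory damages: $6,020 + $8,120 = $14,140
Conduct not willful: the in-lieu enhancement does not apply.
Actual plus statutory damages: $3,440 + $14,140 = $17,580
Attorney fees: 30% of $17,580 = $5,274
Total before cap: $17,580 + $5,274 = $22,854
Cap at $40,200: $22,854 is within the cap, no reduction.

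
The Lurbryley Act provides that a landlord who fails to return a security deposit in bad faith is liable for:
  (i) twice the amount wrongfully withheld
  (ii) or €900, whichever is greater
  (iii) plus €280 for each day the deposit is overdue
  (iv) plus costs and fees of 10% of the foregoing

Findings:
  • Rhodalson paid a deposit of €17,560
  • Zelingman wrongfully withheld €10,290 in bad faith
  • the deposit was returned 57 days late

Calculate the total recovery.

Doubled: 2 × €10,290 = €20,580
Minimum €900: €20,580 meets the minimum, no increase.
Late-return penalty: 57 × €280 = €15,960
Damages plus late penalty: €20,580 + €15,960 = €36,540
Costs and fees: 10% of €36,540 = €3,654
Total recovery: €36,540 + €3,654 = €40,194

€40,194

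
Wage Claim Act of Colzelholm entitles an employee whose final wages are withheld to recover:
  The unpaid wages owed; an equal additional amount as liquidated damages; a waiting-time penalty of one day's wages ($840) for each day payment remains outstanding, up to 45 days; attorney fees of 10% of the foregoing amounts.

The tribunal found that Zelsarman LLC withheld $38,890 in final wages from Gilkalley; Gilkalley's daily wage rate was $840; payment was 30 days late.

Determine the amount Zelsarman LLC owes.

Total award: $113,278

Liquidated damages (equal amount): $38,890
Penalty days: min(30, 45) = 30
Waiting-time penalty: 30 × $840 = $25,200
Subtotal: $38,890 + $38,890 + $25,200 = $102,980
Attorney fees: 10% of $102,980 = $10,298
Total award: $102,980 + $10,298 = $113,278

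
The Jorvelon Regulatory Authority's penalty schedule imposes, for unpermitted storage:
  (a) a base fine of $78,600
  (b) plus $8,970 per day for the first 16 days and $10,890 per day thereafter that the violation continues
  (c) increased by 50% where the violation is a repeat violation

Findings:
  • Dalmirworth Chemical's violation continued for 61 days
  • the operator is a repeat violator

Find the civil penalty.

$1,068,255

First 16 days: 16 × $8,970 = $143,520
Remaining days: (61 − 16) × $10,890 = $490,050
Per-day component: $143,520 + $490,050 = $633,570
Base plus per-day: $78,600 + $633,570 = $712,170
Enhancement: 50% of $712,170 = $356,085
Enhanced fine: $712,170 + $356,085 = $1,068,255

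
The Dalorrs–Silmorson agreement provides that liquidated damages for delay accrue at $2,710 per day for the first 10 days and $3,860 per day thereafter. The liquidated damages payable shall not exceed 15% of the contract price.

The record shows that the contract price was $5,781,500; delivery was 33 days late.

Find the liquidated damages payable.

First 10 days: 10 × $2,710 = $27,100
Remaining days: (33 − 10) × $3,860 = $88,780
Accrued per-day damages: $27,100 + $88,780 = $115,880
Cap: 15% of $5,781,500 = $867,225
Cap at $867,225: $115,880 is within the cap, no reduction.

$115,880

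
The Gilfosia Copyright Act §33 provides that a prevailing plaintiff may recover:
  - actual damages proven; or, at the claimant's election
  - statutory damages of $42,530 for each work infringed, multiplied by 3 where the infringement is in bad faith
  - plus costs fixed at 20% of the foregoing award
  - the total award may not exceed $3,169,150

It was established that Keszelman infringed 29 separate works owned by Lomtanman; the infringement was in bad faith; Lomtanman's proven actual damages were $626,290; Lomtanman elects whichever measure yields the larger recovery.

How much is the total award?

Statutory damages: 29 × $42,530 = $1,233,370
Trebled: 3 × $1,233,370 = $3,700,110
Greater of actual damages ($626,290) or enhanced statutory damages ($3,700,110): $3,700,110
Costs: 20% of $3,700,110 = $740,022
Award plus costs: $3,700,110 + $740,022 = $4,440,132
Cap at $3,169,150: $4,440,132 exceeds the cap → $3,169,150

$3,169,150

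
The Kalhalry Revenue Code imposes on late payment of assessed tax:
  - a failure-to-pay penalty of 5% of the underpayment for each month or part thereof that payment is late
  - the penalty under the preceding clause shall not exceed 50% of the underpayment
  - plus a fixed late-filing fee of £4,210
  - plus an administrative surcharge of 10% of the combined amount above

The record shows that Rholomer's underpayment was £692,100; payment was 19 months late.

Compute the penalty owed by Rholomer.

£385,286

Accrued rate: 5% × 19 = 95%, capped at 50% → 50%
Failure-to-pay penalty: 50% of £692,100 = £346,050
Penalty before surcharge: £346,050 + £4,210 = £350,260
Administrative surcharge: 10% of £350,260 = £35,026
Total penalty: £350,260 + £35,026 = £385,286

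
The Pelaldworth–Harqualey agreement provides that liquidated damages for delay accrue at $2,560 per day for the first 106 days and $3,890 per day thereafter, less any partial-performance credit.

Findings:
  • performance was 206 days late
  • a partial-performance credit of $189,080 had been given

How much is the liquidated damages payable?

$471,280

First 106 days: 106 × $2,560 = $271,360
Remaining days: (206 − 106) × $3,890 = $389,000
Accrued per-day damages: $271,360 + $389,000 = $660,360
Less partial-performance credit: $660,360 − $189,080 = $471,280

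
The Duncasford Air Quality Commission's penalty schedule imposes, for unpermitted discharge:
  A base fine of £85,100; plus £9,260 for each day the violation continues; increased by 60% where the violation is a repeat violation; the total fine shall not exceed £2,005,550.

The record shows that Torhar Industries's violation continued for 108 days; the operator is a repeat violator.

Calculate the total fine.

Per-day component: 108 × £9,260 = £1,000,080
Base plus per-day: £85,100 + £1,000,080 = £1,085,180
Enhancement: 60% of £1,085,180 = £651,108
Enhanced fine: £1,085,180 + £651,108 = £1,736,288
Cap at £2,005,550: £1,736,288 is within the cap, no reduction.

Civil penalty: £1,736,288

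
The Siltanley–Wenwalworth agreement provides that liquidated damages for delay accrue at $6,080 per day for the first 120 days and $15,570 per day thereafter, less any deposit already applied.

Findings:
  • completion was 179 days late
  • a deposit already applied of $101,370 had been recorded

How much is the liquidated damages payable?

$1,546,860

First 120 days: 120 × $6,080 = $729,600
Remaining days: (179 − 120) × $15,570 = $918,630
Accrued per-day damages: $729,600 + $918,630 = $1,648,230
Less deposit already applied: $1,648,230 − $101,370 = $1,546,860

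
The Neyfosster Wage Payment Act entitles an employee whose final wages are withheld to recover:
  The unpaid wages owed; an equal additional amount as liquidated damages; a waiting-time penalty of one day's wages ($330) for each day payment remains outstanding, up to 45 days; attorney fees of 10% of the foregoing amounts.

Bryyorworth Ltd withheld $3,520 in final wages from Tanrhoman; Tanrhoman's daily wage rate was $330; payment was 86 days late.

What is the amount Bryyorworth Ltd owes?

$24,079

Liquidated damages (equal amount): $3,520
Penalty days: min(86, 45) = 45
Waiting-time penalty: 45 × $330 = $14,850
Subtotal: $3,520 + $3,520 + $14,850 = $21,890
Attorney fees: 10% of $21,890 = $2,189
Total award: $21,890 + $2,189 = $24,079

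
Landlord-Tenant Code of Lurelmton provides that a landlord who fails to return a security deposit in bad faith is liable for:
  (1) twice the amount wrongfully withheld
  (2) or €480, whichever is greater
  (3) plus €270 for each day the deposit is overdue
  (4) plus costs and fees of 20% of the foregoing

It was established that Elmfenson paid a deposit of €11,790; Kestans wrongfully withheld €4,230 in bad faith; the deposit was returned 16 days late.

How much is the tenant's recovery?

Doubled: 2 × €4,230 = €8,460
Minimum €480: €8,460 meets the minimum, no increase.
Late-return penalty: 16 × €270 = €4,320
Damages plus late penalty: €8,460 + €4,320 = €12,780
Costs and fees: 20% of €12,780 = €2,556
Total recovery: €12,780 + €2,556 = €15,336

€15,336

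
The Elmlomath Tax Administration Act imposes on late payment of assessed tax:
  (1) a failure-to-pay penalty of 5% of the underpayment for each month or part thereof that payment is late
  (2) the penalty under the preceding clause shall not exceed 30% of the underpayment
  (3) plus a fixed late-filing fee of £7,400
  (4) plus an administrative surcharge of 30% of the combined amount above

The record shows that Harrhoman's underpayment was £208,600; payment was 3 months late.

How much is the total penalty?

£50,297

Accrued rate: 5% × 3 = 15%, capped at 30% → 15%
Failure-to-pay penalty: 15% of £208,600 = £31,290
Penalty before surcharge: £31,290 + £7,400 = £38,690
Administrative surcharge: 30% of £38,690 = £11,607
Total penalty: £38,690 + £11,607 = £50,297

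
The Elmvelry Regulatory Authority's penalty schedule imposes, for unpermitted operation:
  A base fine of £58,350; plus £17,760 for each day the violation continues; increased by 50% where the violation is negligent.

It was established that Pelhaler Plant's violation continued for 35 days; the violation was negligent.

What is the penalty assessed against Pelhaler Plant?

Per-day component: 35 × £17,760 = £621,600
Base plus per-day: £58,350 + £621,600 = £679,950
Enhancement: 50% of £679,950 = £339,975
Enhanced fine: £679,950 + £339,975 = £1,019,925

£1,019,925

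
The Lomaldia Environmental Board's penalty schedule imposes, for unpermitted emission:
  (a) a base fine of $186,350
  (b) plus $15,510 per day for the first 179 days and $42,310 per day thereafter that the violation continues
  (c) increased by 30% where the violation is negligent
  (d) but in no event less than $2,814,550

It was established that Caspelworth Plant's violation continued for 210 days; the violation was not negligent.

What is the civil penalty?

$4,274,250

First 179 days: 179 × $15,510 = $2,776,290
Remaining days: (210 − 179) × $42,310 = $1,311,610
Per-day component: $2,776,290 + $1,311,610 = $4,087,900
Base plus per-day: $186,350 + $4,087,900 = $4,274,250
The violation was not negligent: no 30% increase.
Minimum $2,814,550: $4,274,250 meets the minimum, no increase.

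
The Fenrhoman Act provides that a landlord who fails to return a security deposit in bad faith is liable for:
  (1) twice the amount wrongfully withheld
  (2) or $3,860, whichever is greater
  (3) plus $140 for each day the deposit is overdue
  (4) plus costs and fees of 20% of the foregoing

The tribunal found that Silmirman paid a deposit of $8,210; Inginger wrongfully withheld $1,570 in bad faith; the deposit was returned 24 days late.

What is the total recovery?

$8,664

Doubled: 2 × $1,570 = $3,140
Minimum $3,860: $3,140 is below the minimum → $3,860
Late-return penalty: 24 × $140 = $3,360
Damages plus late penalty: $3,860 + $3,360 = $7,220
Costs and fees: 20% of $7,220 = $1,444
Total recovery: $7,220 + $1,444 = $8,664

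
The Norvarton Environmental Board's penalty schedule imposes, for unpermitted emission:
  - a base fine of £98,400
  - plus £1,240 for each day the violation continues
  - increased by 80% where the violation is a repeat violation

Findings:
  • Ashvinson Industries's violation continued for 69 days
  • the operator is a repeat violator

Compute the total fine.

£331,128

Per-day component: 69 × £1,240 = £85,560
Base plus per-day: £98,400 + £85,560 = £183,960
Enhancement: 80% of £183,960 = £147,168
Enhanced fine: £183,960 + £147,168 = £331,128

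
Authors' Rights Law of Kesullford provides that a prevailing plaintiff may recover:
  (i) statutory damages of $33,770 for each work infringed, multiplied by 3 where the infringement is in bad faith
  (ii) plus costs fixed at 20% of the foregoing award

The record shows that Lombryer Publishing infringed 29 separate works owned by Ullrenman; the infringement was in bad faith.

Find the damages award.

$3,525,588

Statutory damages: 29 × $33,770 = $979,330
Trebled: 3 × $979,330 = $2,937,990
Costs: 20% of $2,937,990 = $587,598
Award plus costs: $2,937,990 + $587,598 = $3,525,588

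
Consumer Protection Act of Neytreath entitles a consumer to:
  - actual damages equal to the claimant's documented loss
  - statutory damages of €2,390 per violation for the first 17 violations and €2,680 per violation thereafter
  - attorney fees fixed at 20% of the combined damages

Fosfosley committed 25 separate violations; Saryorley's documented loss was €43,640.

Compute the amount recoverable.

Total recovery: €126,852

First 17 violations: 17 × €2,390 = €40,630
Remaining violations: (25 − 17) × €2,680 = €21,440
Statutory damages: €40,630 + €21,440 = €62,070
Combined damages: €43,640 + €62,070 = €105,710
Attorney fees: 20% of €105,710 = €21,142
Total recovery: €105,710 + €21,142 = €126,852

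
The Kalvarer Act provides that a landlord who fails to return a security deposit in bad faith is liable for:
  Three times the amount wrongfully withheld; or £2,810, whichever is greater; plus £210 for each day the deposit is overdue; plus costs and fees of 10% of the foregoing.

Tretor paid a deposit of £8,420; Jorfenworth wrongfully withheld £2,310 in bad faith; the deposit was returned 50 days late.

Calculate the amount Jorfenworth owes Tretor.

Trebled: 3 × £2,310 = £6,930
Minimum £2,810: £6,930 meets the minimum, no increase.
Late-return penalty: 50 × £210 = £10,500
Damages plus late penalty: £6,930 + £10,500 = £17,430
Costs and fees: 10% of £17,430 = £1,743
Total recovery: £17,430 + £1,743 = £19,173

£19,173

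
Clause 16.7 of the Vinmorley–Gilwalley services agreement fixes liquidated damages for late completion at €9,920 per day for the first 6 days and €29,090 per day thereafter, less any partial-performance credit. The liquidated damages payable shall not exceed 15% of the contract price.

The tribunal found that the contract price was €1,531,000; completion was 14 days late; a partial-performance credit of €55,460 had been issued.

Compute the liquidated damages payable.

First 6 days: 6 × €9,920 = €59,520
Remaining days: (14 − 6) × €29,090 = €232,720
Accrued per-day damages: €59,520 + €232,720 = €292,240
Less partial-performance credit: €292,240 − €55,460 = €236,780
Cap: 15% of €1,531,000 = €229,650
Cap at €229,650: €236,780 exceeds the cap → €229,650

€229,650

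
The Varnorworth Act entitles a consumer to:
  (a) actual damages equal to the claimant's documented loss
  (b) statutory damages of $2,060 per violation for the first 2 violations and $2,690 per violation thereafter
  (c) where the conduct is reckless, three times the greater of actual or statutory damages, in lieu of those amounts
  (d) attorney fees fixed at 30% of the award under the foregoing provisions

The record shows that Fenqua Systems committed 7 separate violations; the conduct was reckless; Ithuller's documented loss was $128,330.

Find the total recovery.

$500,487

First 2 violations: 2 × $2,060 = $4,120
Remaining violations: (7 − 2) × $2,690 = $13,450
Statutory damages: $4,120 + $13,450 = $17,570
Greater of actual damages ($128,330) or statutory damages ($17,570): $128,330
Trebled: 3 × $128,330 = $384,990
Attorney fees: 30% of $384,990 = $115,497
Total recovery: $384,990 + $115,497 = $500,487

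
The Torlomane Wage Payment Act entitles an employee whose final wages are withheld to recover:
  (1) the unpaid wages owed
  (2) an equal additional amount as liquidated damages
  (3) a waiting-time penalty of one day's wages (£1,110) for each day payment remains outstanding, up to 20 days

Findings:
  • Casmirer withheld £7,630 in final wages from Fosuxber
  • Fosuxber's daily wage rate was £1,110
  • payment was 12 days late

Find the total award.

£28,580

Liquidated damages (equal amount): £7,630
Penalty days: min(12, 20) = 12
Waiting-time penalty: 12 × £1,110 = £13,320
Total award: £7,630 + £7,630 + £13,320 = £28,580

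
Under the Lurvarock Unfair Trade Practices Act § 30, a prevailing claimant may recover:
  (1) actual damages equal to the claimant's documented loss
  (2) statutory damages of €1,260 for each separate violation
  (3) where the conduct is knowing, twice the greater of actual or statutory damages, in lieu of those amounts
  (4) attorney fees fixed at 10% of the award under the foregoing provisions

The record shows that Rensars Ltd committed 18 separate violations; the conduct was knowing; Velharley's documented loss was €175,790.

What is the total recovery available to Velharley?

Statutory damages: 18 × €1,260 = €22,680
Greater of actual damages (€175,790) or statutory damages (€22,680): €175,790
Doubled: 2 × €175,790 = €351,580
Attorney fees: 10% of €351,580 = €35,158
Total recovery: €351,580 + €35,158 = €386,738

€386,738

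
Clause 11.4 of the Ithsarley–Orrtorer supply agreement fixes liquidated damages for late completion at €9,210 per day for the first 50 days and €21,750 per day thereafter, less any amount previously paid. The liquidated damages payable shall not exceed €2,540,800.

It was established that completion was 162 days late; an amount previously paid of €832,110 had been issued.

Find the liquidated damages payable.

€2,064,390

First 50 days: 50 × €9,210 = €460,500
Remaining days: (162 − 50) × €21,750 = €2,436,000
Accrued per-day damages: €460,500 + €2,436,000 = €2,896,500
Less amount previously paid: €2,896,500 − €832,110 = €2,064,390
Cap at €2,540,800: €2,064,390 is within the cap, no reduction.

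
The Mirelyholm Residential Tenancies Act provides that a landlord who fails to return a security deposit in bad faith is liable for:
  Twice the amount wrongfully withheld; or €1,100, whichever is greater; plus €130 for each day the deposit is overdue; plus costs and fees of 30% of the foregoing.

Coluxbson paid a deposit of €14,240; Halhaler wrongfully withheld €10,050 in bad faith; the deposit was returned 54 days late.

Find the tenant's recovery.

Doubled: 2 × €10,050 = €20,100
Minimum €1,100: €20,100 meets the minimum, no increase.
Late-return penalty: 54 × €130 = €7,020
Damages plus late penalty: €20,100 + €7,020 = €27,120
Costs and fees: 30% of €27,120 = €8,136
Total recovery: €27,120 + €8,136 = €35,256

€35,256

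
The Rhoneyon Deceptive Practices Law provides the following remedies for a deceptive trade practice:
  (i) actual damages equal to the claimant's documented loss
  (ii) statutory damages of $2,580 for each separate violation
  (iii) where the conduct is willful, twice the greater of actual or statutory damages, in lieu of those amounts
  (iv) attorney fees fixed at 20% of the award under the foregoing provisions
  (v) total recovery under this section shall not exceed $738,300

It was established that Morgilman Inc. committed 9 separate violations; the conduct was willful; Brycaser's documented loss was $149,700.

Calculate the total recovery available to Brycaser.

Statutory damages: 9 × $2,580 = $23,220
Greater of actual damages ($149,700) or statutory damages ($23,220): $149,700
Doubled: 2 × $149,700 = $299,400
Attorney fees: 20% of $299,400 = $59,880
Total before cap: $299,400 + $59,880 = $359,280
Cap at $738,300: $359,280 is within the cap, no reduction.

$359,280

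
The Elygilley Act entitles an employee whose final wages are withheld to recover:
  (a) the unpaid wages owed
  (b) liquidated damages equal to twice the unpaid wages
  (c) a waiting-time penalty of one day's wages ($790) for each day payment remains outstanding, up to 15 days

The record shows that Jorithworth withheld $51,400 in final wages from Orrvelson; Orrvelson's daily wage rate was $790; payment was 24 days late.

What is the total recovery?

Doubled: 2 × $51,400 = $102,800
Penalty days: min(24, 15) = 15
Waiting-time penalty: 15 × $790 = $11,850
Total award: $51,400 + $102,800 + $11,850 = $166,050

$166,050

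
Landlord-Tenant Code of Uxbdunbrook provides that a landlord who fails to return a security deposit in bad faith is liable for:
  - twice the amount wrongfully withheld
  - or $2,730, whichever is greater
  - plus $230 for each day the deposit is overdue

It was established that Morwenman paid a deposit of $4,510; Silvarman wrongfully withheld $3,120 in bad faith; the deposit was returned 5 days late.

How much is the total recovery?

$7,390

Doubled: 2 × $3,120 = $6,240
Minimum $2,730: $6,240 meets the minimum, no increase.
Late-return penalty: 5 × $230 = $1,150
Damages plus late penalty: $6,240 + $1,150 = $7,390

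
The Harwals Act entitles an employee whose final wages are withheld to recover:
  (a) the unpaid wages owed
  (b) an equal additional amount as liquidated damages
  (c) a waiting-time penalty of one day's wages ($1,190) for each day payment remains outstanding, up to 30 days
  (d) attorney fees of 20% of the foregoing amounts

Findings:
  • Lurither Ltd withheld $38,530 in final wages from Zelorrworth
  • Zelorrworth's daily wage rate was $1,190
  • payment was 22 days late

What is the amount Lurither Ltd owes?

Liquidated damages (equal amount): $38,530
Penalty days: min(22, 30) = 22
Waiting-time penalty: 22 × $1,190 = $26,180
Subtotal: $38,530 + $38,530 + $26,180 = $103,240
Attorney fees: 20% of $103,240 = $20,648
Total award: $103,240 + $20,648 = $123,888

Total award: $123,888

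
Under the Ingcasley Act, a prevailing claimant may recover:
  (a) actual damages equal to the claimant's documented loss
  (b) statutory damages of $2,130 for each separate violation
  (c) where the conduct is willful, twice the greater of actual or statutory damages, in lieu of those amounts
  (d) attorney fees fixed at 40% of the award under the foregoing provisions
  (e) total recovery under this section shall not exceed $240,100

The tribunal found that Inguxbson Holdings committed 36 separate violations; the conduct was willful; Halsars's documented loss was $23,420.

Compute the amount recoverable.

Statutory damages: 36 × $2,130 = $76,680
Greater of actual damages ($23,420) or statutory damages ($76,680): $76,680
Doubled: 2 × $76,680 = $153,360
Attorney fees: 40% of $153,360 = $61,344
Total before cap: $153,360 + $61,344 = $214,704
Cap at $240,100: $214,704 is within the cap, no reduction.

$214,704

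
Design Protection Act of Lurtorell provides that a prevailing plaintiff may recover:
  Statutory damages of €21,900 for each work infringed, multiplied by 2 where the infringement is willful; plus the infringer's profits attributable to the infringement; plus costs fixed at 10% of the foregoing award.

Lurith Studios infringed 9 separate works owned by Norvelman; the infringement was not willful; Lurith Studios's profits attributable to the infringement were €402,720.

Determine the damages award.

Award: €659,802

Statutory damages: 9 × €21,900 = €197,100
Infringement not willful: no ×2 enhancement.
Combined award: €197,100 + €402,720 = €599,820
Costs: 10% of €599,820 = €59,982
Award plus costs: €599,820 + €59,982 = €659,802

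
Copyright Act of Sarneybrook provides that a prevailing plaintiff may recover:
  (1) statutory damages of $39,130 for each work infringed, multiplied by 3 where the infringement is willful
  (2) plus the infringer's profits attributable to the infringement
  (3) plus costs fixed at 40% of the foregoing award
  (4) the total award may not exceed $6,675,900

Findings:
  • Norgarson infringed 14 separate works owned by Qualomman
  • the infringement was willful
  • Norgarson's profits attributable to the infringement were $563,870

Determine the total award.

Statutory damages: 14 × $39,130 = $547,820
Trebled: 3 × $547,820 = $1,643,460
Combined award: $1,643,460 + $563,870 = $2,207,330
Costs: 40% of $2,207,330 = $882,932
Award plus costs: $2,207,330 + $882,932 = $3,090,262
Cap at $6,675,900: $3,090,262 is within the cap, no reduction.

$3,090,262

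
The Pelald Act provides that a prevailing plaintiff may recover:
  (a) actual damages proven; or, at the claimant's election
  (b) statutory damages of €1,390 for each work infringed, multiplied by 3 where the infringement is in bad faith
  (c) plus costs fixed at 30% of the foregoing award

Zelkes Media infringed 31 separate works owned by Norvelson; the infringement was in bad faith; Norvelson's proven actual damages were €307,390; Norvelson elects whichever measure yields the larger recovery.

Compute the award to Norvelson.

Award: €399,607

Statutory damages: 31 × €1,390 = €43,090
Trebled: 3 × €43,090 = €129,270
Greater of actual damages (€307,390) or enhanced statutory damages (€129,270): €307,390
Costs: 30% of €307,390 = €92,217
Award plus costs: €307,390 + €92,217 = €399,607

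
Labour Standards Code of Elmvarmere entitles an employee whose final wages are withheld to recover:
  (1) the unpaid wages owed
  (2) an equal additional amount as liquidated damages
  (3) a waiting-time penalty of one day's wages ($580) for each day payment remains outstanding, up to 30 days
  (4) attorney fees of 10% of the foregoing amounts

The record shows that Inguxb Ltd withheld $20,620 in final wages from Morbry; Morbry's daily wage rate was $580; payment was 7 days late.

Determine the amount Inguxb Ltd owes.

$49,830

Liquidated damages (equal amount): $20,620
Penalty days: min(7, 30) = 7
Waiting-time penalty: 7 × $580 = $4,060
Subtotal: $20,620 + $20,620 + $4,060 = $45,300
Attorney fees: 10% of $45,300 = $4,530
Total award: $45,300 + $4,530 = $49,830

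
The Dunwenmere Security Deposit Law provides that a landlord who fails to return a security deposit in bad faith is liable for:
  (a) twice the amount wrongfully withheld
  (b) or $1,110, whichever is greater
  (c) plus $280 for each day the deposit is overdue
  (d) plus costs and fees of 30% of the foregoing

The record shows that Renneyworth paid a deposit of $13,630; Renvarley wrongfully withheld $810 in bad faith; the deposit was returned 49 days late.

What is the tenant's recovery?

Recovery: $19,942

Doubled: 2 × $810 = $1,620
Minimum $1,110: $1,620 meets the minimum, no increase.
Late-return penalty: 49 × $280 = $13,720
Damages plus late penalty: $1,620 + $13,720 = $15,340
Costs and fees: 30% of $15,340 = $4,602
Total recovery: $15,340 + $4,602 = $19,942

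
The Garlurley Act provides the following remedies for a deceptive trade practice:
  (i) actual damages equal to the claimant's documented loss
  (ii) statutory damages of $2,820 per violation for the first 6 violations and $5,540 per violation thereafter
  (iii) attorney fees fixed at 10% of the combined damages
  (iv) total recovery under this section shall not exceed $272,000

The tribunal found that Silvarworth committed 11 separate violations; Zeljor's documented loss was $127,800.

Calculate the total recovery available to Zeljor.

Total recovery: $189,662

First 6 violations: 6 × $2,820 = $16,920
Remaining violations: (11 − 6) × $5,540 = $27,700
Statutory damages: $16,920 + $27,700 = $44,620
Combined damages: $127,800 + $44,620 = $172,420
Attorney fees: 10% of $172,420 = $17,242
Total before cap: $172,420 + $17,242 = $189,662
Cap at $272,000: $189,662 is within the cap, no reduction.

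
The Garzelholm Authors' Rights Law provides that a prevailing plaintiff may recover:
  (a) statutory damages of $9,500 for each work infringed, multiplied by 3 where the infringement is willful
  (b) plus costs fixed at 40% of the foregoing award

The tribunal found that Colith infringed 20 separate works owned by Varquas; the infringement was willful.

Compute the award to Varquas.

Statutory damages: 20 × $9,500 = $190,000
Trebled: 3 × $190,000 = $570,000
Costs: 40% of $570,000 = $228,000
Award plus costs: $570,000 + $228,000 = $798,000

$798,000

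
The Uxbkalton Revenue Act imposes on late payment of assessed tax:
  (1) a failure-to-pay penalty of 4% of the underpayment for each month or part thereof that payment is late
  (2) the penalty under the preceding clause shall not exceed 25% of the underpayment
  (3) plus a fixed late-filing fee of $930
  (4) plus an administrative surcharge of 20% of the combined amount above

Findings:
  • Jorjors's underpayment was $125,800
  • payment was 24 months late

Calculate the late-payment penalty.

Accrued rate: 4% × 24 = 96%, capped at 25% → 25%
Failure-to-pay penalty: 25% of $125,800 = $31,450
Penalty before surcharge: $31,450 + $930 = $32,380
Administrative surcharge: 20% of $32,380 = $6,476
Total penalty: $32,380 + $6,476 = $38,856

$38,856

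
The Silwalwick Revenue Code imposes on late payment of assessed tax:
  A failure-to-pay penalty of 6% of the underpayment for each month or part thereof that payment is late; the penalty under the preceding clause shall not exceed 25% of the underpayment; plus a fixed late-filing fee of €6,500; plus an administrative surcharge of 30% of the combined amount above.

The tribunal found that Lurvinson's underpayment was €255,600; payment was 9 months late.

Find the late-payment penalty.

€91,520

Accrued rate: 6% × 9 = 54%, capped at 25% → 25%
Failure-to-pay penalty: 25% of €255,600 = €63,900
Penalty before surcharge: €63,900 + €6,500 = €70,400
Administrative surcharge: 30% of €70,400 = €21,120
Total penalty: €70,400 + €21,120 = €91,520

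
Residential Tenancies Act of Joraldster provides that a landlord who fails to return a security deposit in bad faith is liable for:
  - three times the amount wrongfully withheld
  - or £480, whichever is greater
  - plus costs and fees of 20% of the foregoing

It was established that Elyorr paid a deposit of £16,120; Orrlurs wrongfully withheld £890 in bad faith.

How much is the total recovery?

£3,204

Trebled: 3 × £890 = £2,670
Minimum £480: £2,670 meets the minimum, no increase.
Costs and fees: 20% of £2,670 = £534
Total recovery: £2,670 + £534 = £3,204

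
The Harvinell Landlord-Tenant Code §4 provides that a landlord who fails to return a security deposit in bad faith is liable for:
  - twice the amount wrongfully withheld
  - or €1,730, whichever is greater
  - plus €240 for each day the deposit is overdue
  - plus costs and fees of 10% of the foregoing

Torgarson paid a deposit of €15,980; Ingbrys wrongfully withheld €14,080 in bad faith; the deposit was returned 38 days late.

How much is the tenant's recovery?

€41,008

Doubled: 2 × €14,080 = €28,160
Minimum €1,730: €28,160 meets the minimum, no increase.
Late-return penalty: 38 × €240 = €9,120
Damages plus late penalty: €28,160 + €9,120 = €37,280
Costs and fees: 10% of €37,280 = €3,728
Total recovery: €37,280 + €3,728 = €41,008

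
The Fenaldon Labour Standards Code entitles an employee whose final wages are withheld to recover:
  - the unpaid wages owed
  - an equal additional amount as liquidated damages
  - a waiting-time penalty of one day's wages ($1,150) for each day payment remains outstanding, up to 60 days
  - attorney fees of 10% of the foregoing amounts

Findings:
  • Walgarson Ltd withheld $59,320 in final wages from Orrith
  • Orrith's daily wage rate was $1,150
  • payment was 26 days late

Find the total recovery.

$163,394

Liquidated damages (equal amount): $59,320
Penalty days: min(26, 60) = 26
Waiting-time penalty: 26 × $1,150 = $29,900
Subtotal: $59,320 + $59,320 + $29,900 = $148,540
Attorney fees: 10% of $148,540 = $14,854
Total award: $148,540 + $14,854 = $163,394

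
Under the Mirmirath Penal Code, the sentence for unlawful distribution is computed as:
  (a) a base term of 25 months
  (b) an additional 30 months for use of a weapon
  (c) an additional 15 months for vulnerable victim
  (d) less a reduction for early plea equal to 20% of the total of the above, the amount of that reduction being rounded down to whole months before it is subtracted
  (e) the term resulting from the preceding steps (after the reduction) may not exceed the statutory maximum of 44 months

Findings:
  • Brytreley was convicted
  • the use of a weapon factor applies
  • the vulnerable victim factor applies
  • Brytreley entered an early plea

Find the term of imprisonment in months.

Use of a weapon enhancement: +30 months
Vulnerable victim enhancement: +15 months
Adjusted term: 25 months + 30 months + 15 months = 70 months
Early plea reduction: 20% of 70 months = 14 months (rounded down)
After reduction: 70 − 14 = 56 months
Cap at 44 months: 56 months exceeds the cap → 44 months

44 months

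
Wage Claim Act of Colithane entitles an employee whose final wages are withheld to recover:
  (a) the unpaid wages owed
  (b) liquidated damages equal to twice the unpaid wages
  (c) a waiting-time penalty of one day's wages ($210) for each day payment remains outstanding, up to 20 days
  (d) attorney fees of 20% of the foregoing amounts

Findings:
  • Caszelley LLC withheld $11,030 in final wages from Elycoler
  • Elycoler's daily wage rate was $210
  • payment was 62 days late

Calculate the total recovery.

Total award: $44,748

Doubled: 2 × $11,030 = $22,060
Penalty days: min(62, 20) = 20
Waiting-time penalty: 20 × $210 = $4,200
Subtotal: $11,030 + $22,060 + $4,200 = $37,290
Attorney fees: 20% of $37,290 = $7,458
Total award: $37,290 + $7,458 = $44,748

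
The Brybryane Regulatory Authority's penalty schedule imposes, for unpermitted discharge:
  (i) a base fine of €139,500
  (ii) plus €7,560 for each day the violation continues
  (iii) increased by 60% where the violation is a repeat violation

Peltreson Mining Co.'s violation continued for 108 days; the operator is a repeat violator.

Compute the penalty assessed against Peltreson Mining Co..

Civil penalty: €1,529,568

Per-day component: 108 × €7,560 = €816,480
Base plus per-day: €139,500 + €816,480 = €955,980
Enhancement: 60% of €955,980 = €573,588
Enhanced fine: €955,980 + €573,588 = €1,529,568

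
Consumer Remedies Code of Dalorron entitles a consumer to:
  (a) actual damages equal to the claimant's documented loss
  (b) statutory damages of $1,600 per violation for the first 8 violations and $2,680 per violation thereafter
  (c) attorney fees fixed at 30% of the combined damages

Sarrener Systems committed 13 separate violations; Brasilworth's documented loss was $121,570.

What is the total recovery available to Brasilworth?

$192,101

First 8 violations: 8 × $1,600 = $12,800
Remaining violations: (13 − 8) × $2,680 = $13,400
Statutory damages: $12,800 + $13,400 = $26,200
Combined damages: $121,570 + $26,200 = $147,770
Attorney fees: 30% of $147,770 = $44,331
Total recovery: $147,770 + $44,331 = $192,101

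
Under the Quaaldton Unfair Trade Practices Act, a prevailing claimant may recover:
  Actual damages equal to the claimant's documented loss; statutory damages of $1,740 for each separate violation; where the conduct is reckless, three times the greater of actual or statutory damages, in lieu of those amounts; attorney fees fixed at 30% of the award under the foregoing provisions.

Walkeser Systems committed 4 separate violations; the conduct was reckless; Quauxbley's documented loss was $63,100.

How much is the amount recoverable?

Statutory damages: 4 × $1,740 = $6,960
Greater of actual damages ($63,100) or statutory damages ($6,960): $63,100
Trebled: 3 × $63,100 = $189,300
Attorney fees: 30% of $189,300 = $56,790
Total recovery: $189,300 + $56,790 = $246,090

Total recovery: $246,090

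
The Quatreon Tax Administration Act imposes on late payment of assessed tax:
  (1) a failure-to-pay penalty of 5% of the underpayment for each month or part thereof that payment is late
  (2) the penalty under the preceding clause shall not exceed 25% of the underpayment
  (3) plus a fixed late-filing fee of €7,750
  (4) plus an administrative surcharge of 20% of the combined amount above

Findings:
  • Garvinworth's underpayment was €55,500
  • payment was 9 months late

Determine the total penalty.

Accrued rate: 5% × 9 = 45%, capped at 25% → 25%
Failure-to-pay penalty: 25% of €55,500 = €13,875
Penalty before surcharge: €13,875 + €7,750 = €21,625
Administrative surcharge: 20% of €21,625 = €4,325
Total penalty: €21,625 + €4,325 = €25,950

€25,950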